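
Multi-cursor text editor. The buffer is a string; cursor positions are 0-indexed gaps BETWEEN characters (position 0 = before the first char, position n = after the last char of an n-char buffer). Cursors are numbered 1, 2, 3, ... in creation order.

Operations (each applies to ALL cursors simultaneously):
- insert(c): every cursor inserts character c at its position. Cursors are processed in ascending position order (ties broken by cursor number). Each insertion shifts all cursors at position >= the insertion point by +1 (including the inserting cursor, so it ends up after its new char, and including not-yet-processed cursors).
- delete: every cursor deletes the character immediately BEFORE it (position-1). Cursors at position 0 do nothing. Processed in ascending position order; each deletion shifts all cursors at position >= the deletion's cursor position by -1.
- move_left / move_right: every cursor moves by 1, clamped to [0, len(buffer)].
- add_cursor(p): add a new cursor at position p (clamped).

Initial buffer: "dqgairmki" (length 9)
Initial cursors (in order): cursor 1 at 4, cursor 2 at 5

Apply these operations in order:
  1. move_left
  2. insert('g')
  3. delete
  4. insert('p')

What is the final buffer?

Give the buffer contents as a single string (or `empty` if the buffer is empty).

Answer: dqgpapirmki

Derivation:
After op 1 (move_left): buffer="dqgairmki" (len 9), cursors c1@3 c2@4, authorship .........
After op 2 (insert('g')): buffer="dqggagirmki" (len 11), cursors c1@4 c2@6, authorship ...1.2.....
After op 3 (delete): buffer="dqgairmki" (len 9), cursors c1@3 c2@4, authorship .........
After op 4 (insert('p')): buffer="dqgpapirmki" (len 11), cursors c1@4 c2@6, authorship ...1.2.....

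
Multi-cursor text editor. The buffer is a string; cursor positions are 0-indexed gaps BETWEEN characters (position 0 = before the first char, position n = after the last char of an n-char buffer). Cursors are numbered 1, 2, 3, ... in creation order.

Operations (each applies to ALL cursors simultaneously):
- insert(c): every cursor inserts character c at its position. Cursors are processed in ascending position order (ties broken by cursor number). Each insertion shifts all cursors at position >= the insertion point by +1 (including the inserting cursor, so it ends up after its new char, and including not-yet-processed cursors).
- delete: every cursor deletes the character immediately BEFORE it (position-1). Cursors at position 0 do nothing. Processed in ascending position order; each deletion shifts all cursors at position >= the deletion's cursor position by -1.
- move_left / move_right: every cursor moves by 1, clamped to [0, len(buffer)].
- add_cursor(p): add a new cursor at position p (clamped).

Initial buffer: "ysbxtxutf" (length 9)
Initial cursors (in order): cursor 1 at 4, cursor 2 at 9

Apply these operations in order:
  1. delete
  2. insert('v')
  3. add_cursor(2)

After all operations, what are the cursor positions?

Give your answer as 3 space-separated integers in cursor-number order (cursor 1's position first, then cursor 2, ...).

After op 1 (delete): buffer="ysbtxut" (len 7), cursors c1@3 c2@7, authorship .......
After op 2 (insert('v')): buffer="ysbvtxutv" (len 9), cursors c1@4 c2@9, authorship ...1....2
After op 3 (add_cursor(2)): buffer="ysbvtxutv" (len 9), cursors c3@2 c1@4 c2@9, authorship ...1....2

Answer: 4 9 2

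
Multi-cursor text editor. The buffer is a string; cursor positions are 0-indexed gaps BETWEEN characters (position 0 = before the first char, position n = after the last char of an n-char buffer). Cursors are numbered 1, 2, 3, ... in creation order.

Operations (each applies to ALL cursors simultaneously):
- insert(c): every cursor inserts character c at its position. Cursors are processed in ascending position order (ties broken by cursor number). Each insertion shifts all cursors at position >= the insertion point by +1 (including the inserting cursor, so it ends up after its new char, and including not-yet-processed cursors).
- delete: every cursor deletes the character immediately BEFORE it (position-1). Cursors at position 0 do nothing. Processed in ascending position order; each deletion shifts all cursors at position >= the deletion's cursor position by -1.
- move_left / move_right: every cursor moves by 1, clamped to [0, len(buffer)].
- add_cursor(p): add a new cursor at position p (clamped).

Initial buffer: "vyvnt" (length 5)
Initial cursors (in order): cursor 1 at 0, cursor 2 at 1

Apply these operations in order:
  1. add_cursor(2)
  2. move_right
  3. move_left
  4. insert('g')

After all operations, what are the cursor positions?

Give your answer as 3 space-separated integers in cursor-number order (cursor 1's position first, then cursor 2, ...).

Answer: 1 3 5

Derivation:
After op 1 (add_cursor(2)): buffer="vyvnt" (len 5), cursors c1@0 c2@1 c3@2, authorship .....
After op 2 (move_right): buffer="vyvnt" (len 5), cursors c1@1 c2@2 c3@3, authorship .....
After op 3 (move_left): buffer="vyvnt" (len 5), cursors c1@0 c2@1 c3@2, authorship .....
After op 4 (insert('g')): buffer="gvgygvnt" (len 8), cursors c1@1 c2@3 c3@5, authorship 1.2.3...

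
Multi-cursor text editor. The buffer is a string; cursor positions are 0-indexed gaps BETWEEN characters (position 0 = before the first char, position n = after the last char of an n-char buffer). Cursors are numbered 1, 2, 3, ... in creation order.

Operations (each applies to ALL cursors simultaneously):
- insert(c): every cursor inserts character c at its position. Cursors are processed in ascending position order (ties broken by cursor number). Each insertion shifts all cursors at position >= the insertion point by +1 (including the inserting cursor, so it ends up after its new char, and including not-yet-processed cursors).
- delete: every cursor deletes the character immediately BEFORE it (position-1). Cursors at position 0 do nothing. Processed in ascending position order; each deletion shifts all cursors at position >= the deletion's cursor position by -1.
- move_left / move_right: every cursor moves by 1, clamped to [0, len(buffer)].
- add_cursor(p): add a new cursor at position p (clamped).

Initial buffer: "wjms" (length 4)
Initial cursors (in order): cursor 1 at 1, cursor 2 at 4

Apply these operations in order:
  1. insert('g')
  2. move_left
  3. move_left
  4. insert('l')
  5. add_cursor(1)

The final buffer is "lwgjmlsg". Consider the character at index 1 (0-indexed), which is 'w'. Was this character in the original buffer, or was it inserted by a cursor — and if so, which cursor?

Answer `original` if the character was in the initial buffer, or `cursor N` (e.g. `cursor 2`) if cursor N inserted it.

After op 1 (insert('g')): buffer="wgjmsg" (len 6), cursors c1@2 c2@6, authorship .1...2
After op 2 (move_left): buffer="wgjmsg" (len 6), cursors c1@1 c2@5, authorship .1...2
After op 3 (move_left): buffer="wgjmsg" (len 6), cursors c1@0 c2@4, authorship .1...2
After op 4 (insert('l')): buffer="lwgjmlsg" (len 8), cursors c1@1 c2@6, authorship 1.1..2.2
After op 5 (add_cursor(1)): buffer="lwgjmlsg" (len 8), cursors c1@1 c3@1 c2@6, authorship 1.1..2.2
Authorship (.=original, N=cursor N): 1 . 1 . . 2 . 2
Index 1: author = original

Answer: original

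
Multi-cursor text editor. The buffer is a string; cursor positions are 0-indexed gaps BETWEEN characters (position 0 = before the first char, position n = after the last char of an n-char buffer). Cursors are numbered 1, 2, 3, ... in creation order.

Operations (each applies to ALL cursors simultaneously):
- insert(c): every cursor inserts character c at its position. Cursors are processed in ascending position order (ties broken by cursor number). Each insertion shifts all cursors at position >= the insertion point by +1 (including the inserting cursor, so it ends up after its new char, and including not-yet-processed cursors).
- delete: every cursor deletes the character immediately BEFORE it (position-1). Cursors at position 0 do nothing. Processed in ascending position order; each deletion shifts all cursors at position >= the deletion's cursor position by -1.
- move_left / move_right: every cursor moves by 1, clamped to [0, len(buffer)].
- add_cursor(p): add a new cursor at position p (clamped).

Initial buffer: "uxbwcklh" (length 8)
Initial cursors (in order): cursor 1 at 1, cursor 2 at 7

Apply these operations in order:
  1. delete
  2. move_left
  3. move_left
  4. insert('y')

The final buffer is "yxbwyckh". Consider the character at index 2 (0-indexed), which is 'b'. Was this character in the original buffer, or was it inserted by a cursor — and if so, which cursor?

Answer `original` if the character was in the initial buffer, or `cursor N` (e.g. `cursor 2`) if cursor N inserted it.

Answer: original

Derivation:
After op 1 (delete): buffer="xbwckh" (len 6), cursors c1@0 c2@5, authorship ......
After op 2 (move_left): buffer="xbwckh" (len 6), cursors c1@0 c2@4, authorship ......
After op 3 (move_left): buffer="xbwckh" (len 6), cursors c1@0 c2@3, authorship ......
After op 4 (insert('y')): buffer="yxbwyckh" (len 8), cursors c1@1 c2@5, authorship 1...2...
Authorship (.=original, N=cursor N): 1 . . . 2 . . .
Index 2: author = original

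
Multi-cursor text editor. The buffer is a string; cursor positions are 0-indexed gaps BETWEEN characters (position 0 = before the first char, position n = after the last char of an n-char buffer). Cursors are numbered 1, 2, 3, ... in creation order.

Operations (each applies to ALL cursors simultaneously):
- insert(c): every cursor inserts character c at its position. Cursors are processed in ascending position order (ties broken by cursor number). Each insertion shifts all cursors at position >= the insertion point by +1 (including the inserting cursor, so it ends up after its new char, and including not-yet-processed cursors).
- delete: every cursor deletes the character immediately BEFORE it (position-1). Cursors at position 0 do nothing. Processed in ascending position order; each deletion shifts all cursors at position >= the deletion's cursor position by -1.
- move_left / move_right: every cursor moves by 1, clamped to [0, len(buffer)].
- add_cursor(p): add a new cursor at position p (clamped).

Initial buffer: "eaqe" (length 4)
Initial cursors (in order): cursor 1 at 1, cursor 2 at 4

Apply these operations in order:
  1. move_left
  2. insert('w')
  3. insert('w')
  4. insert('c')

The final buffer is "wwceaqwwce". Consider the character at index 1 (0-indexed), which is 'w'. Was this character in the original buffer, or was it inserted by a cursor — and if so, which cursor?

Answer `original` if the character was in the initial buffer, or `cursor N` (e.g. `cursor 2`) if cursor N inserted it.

Answer: cursor 1

Derivation:
After op 1 (move_left): buffer="eaqe" (len 4), cursors c1@0 c2@3, authorship ....
After op 2 (insert('w')): buffer="weaqwe" (len 6), cursors c1@1 c2@5, authorship 1...2.
After op 3 (insert('w')): buffer="wweaqwwe" (len 8), cursors c1@2 c2@7, authorship 11...22.
After op 4 (insert('c')): buffer="wwceaqwwce" (len 10), cursors c1@3 c2@9, authorship 111...222.
Authorship (.=original, N=cursor N): 1 1 1 . . . 2 2 2 .
Index 1: author = 1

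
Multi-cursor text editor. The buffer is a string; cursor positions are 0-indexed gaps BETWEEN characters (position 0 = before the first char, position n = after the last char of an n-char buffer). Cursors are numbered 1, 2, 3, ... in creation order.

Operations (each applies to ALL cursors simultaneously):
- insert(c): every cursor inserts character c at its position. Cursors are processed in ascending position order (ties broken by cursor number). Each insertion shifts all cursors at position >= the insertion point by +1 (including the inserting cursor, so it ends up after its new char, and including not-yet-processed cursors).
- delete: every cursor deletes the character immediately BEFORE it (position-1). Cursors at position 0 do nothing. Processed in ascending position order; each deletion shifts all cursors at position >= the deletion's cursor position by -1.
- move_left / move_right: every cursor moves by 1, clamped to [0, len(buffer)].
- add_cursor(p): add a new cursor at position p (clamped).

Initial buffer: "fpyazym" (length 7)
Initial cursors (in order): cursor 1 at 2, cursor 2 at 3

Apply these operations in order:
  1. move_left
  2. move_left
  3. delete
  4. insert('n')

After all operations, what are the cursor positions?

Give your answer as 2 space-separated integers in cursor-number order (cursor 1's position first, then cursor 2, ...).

After op 1 (move_left): buffer="fpyazym" (len 7), cursors c1@1 c2@2, authorship .......
After op 2 (move_left): buffer="fpyazym" (len 7), cursors c1@0 c2@1, authorship .......
After op 3 (delete): buffer="pyazym" (len 6), cursors c1@0 c2@0, authorship ......
After op 4 (insert('n')): buffer="nnpyazym" (len 8), cursors c1@2 c2@2, authorship 12......

Answer: 2 2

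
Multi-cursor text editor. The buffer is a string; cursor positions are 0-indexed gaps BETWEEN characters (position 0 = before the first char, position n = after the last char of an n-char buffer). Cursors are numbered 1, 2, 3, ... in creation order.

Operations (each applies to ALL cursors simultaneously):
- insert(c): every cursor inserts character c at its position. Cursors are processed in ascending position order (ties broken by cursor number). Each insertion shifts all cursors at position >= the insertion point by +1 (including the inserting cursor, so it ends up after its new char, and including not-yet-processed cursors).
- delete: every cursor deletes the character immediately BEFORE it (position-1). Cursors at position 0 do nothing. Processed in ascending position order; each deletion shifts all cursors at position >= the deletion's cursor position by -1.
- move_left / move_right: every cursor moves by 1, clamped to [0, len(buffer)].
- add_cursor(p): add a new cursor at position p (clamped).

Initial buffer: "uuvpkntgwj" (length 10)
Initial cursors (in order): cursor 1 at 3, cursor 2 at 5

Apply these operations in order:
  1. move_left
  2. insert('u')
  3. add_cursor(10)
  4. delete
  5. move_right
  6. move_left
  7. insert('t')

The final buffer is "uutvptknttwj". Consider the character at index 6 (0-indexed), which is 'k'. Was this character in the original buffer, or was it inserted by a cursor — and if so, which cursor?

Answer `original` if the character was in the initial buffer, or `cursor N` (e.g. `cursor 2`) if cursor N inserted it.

After op 1 (move_left): buffer="uuvpkntgwj" (len 10), cursors c1@2 c2@4, authorship ..........
After op 2 (insert('u')): buffer="uuuvpukntgwj" (len 12), cursors c1@3 c2@6, authorship ..1..2......
After op 3 (add_cursor(10)): buffer="uuuvpukntgwj" (len 12), cursors c1@3 c2@6 c3@10, authorship ..1..2......
After op 4 (delete): buffer="uuvpkntwj" (len 9), cursors c1@2 c2@4 c3@7, authorship .........
After op 5 (move_right): buffer="uuvpkntwj" (len 9), cursors c1@3 c2@5 c3@8, authorship .........
After op 6 (move_left): buffer="uuvpkntwj" (len 9), cursors c1@2 c2@4 c3@7, authorship .........
After op 7 (insert('t')): buffer="uutvptknttwj" (len 12), cursors c1@3 c2@6 c3@10, authorship ..1..2...3..
Authorship (.=original, N=cursor N): . . 1 . . 2 . . . 3 . .
Index 6: author = original

Answer: original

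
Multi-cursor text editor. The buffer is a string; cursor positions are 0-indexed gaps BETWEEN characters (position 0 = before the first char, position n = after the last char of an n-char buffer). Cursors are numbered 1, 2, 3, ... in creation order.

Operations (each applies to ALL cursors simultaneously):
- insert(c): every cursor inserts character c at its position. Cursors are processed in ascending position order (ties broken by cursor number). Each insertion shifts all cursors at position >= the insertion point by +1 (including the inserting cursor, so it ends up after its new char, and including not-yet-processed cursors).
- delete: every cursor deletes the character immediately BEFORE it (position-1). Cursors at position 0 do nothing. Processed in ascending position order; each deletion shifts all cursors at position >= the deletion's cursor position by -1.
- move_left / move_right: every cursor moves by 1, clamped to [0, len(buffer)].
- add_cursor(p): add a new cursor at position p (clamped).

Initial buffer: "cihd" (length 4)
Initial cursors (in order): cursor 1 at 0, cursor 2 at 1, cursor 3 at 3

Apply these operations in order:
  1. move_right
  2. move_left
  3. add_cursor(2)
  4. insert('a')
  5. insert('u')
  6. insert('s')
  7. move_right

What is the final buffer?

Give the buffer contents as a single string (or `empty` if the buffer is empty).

After op 1 (move_right): buffer="cihd" (len 4), cursors c1@1 c2@2 c3@4, authorship ....
After op 2 (move_left): buffer="cihd" (len 4), cursors c1@0 c2@1 c3@3, authorship ....
After op 3 (add_cursor(2)): buffer="cihd" (len 4), cursors c1@0 c2@1 c4@2 c3@3, authorship ....
After op 4 (insert('a')): buffer="acaiahad" (len 8), cursors c1@1 c2@3 c4@5 c3@7, authorship 1.2.4.3.
After op 5 (insert('u')): buffer="aucauiauhaud" (len 12), cursors c1@2 c2@5 c4@8 c3@11, authorship 11.22.44.33.
After op 6 (insert('s')): buffer="auscausiaushausd" (len 16), cursors c1@3 c2@7 c4@11 c3@15, authorship 111.222.444.333.
After op 7 (move_right): buffer="auscausiaushausd" (len 16), cursors c1@4 c2@8 c4@12 c3@16, authorship 111.222.444.333.

Answer: auscausiaushausd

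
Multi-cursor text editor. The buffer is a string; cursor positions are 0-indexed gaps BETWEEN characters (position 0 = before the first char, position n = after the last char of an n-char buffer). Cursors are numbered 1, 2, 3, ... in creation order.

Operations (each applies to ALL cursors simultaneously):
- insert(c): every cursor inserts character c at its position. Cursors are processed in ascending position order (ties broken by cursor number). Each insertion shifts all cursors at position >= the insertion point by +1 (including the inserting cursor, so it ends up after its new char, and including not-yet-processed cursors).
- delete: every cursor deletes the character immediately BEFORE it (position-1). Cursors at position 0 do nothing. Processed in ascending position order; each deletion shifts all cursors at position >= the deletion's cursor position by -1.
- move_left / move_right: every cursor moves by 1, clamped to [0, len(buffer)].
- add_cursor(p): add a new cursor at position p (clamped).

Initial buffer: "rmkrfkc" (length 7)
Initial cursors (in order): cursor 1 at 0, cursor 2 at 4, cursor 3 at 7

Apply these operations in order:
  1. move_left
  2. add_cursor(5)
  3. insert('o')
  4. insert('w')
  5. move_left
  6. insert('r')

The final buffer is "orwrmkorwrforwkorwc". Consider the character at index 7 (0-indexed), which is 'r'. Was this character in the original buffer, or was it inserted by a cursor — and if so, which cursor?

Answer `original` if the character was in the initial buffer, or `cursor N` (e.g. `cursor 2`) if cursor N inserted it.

After op 1 (move_left): buffer="rmkrfkc" (len 7), cursors c1@0 c2@3 c3@6, authorship .......
After op 2 (add_cursor(5)): buffer="rmkrfkc" (len 7), cursors c1@0 c2@3 c4@5 c3@6, authorship .......
After op 3 (insert('o')): buffer="ormkorfokoc" (len 11), cursors c1@1 c2@5 c4@8 c3@10, authorship 1...2..4.3.
After op 4 (insert('w')): buffer="owrmkowrfowkowc" (len 15), cursors c1@2 c2@7 c4@11 c3@14, authorship 11...22..44.33.
After op 5 (move_left): buffer="owrmkowrfowkowc" (len 15), cursors c1@1 c2@6 c4@10 c3@13, authorship 11...22..44.33.
After op 6 (insert('r')): buffer="orwrmkorwrforwkorwc" (len 19), cursors c1@2 c2@8 c4@13 c3@17, authorship 111...222..444.333.
Authorship (.=original, N=cursor N): 1 1 1 . . . 2 2 2 . . 4 4 4 . 3 3 3 .
Index 7: author = 2

Answer: cursor 2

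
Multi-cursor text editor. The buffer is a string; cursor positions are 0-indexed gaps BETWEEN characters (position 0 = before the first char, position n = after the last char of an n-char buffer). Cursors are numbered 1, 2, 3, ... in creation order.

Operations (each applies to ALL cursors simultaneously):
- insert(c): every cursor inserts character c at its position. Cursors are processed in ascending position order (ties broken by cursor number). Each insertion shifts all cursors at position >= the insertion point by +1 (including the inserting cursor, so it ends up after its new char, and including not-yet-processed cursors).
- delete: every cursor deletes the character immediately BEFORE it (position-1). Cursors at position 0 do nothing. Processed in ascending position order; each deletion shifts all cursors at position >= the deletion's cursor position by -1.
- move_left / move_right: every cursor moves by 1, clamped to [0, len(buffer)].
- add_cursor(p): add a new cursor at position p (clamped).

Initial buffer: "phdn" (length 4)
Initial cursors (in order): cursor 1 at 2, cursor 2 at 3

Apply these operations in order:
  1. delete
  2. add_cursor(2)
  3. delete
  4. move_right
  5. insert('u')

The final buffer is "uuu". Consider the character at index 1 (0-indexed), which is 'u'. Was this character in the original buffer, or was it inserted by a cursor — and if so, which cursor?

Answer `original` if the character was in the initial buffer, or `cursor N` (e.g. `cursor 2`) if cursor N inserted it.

Answer: cursor 2

Derivation:
After op 1 (delete): buffer="pn" (len 2), cursors c1@1 c2@1, authorship ..
After op 2 (add_cursor(2)): buffer="pn" (len 2), cursors c1@1 c2@1 c3@2, authorship ..
After op 3 (delete): buffer="" (len 0), cursors c1@0 c2@0 c3@0, authorship 
After op 4 (move_right): buffer="" (len 0), cursors c1@0 c2@0 c3@0, authorship 
After op 5 (insert('u')): buffer="uuu" (len 3), cursors c1@3 c2@3 c3@3, authorship 123
Authorship (.=original, N=cursor N): 1 2 3
Index 1: author = 2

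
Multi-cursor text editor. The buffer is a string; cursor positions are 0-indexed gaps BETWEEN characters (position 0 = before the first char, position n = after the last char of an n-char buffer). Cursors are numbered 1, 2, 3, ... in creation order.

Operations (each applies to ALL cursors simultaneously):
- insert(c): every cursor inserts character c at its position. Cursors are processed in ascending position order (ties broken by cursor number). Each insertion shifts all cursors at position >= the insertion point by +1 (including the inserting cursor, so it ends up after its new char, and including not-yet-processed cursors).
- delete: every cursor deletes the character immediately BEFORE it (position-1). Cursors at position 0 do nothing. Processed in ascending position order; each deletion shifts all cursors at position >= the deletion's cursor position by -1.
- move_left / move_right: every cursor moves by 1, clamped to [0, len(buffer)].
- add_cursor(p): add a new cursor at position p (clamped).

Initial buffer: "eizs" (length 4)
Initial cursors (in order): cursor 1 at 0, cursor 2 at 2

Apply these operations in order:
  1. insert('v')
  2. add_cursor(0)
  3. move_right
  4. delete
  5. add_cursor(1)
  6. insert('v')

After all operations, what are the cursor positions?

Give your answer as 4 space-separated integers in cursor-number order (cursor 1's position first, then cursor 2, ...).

After op 1 (insert('v')): buffer="veivzs" (len 6), cursors c1@1 c2@4, authorship 1..2..
After op 2 (add_cursor(0)): buffer="veivzs" (len 6), cursors c3@0 c1@1 c2@4, authorship 1..2..
After op 3 (move_right): buffer="veivzs" (len 6), cursors c3@1 c1@2 c2@5, authorship 1..2..
After op 4 (delete): buffer="ivs" (len 3), cursors c1@0 c3@0 c2@2, authorship .2.
After op 5 (add_cursor(1)): buffer="ivs" (len 3), cursors c1@0 c3@0 c4@1 c2@2, authorship .2.
After op 6 (insert('v')): buffer="vvivvvs" (len 7), cursors c1@2 c3@2 c4@4 c2@6, authorship 13.422.

Answer: 2 6 2 4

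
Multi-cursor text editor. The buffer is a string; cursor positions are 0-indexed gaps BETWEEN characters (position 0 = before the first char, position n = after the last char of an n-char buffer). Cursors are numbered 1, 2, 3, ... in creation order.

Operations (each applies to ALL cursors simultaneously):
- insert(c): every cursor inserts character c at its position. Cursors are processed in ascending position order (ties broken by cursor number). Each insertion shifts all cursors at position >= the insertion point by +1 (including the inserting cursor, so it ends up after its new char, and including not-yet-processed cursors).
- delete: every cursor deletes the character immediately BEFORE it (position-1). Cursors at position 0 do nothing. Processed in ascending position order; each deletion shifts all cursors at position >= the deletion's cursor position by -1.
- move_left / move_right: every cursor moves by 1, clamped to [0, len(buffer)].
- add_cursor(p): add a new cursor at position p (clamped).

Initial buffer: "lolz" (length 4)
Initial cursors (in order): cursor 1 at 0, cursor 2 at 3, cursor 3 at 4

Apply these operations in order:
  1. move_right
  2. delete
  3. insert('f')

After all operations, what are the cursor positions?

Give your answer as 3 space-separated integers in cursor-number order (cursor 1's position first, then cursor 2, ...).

Answer: 1 4 4

Derivation:
After op 1 (move_right): buffer="lolz" (len 4), cursors c1@1 c2@4 c3@4, authorship ....
After op 2 (delete): buffer="o" (len 1), cursors c1@0 c2@1 c3@1, authorship .
After op 3 (insert('f')): buffer="foff" (len 4), cursors c1@1 c2@4 c3@4, authorship 1.23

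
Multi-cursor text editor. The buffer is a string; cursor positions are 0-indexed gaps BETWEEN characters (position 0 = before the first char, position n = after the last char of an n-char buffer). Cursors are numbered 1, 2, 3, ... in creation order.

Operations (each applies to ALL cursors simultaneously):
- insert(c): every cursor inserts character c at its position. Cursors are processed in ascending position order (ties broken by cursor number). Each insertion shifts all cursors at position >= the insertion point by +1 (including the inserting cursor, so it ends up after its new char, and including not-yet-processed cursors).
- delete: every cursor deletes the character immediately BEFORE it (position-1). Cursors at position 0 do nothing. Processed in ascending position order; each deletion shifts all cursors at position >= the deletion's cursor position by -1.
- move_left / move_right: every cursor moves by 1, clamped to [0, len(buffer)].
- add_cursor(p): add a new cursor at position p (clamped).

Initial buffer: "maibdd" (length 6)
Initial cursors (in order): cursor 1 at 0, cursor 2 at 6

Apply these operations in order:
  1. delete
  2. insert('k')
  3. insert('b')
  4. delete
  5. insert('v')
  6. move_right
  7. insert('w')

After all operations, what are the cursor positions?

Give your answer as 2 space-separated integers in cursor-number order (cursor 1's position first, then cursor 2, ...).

Answer: 4 11

Derivation:
After op 1 (delete): buffer="maibd" (len 5), cursors c1@0 c2@5, authorship .....
After op 2 (insert('k')): buffer="kmaibdk" (len 7), cursors c1@1 c2@7, authorship 1.....2
After op 3 (insert('b')): buffer="kbmaibdkb" (len 9), cursors c1@2 c2@9, authorship 11.....22
After op 4 (delete): buffer="kmaibdk" (len 7), cursors c1@1 c2@7, authorship 1.....2
After op 5 (insert('v')): buffer="kvmaibdkv" (len 9), cursors c1@2 c2@9, authorship 11.....22
After op 6 (move_right): buffer="kvmaibdkv" (len 9), cursors c1@3 c2@9, authorship 11.....22
After op 7 (insert('w')): buffer="kvmwaibdkvw" (len 11), cursors c1@4 c2@11, authorship 11.1....222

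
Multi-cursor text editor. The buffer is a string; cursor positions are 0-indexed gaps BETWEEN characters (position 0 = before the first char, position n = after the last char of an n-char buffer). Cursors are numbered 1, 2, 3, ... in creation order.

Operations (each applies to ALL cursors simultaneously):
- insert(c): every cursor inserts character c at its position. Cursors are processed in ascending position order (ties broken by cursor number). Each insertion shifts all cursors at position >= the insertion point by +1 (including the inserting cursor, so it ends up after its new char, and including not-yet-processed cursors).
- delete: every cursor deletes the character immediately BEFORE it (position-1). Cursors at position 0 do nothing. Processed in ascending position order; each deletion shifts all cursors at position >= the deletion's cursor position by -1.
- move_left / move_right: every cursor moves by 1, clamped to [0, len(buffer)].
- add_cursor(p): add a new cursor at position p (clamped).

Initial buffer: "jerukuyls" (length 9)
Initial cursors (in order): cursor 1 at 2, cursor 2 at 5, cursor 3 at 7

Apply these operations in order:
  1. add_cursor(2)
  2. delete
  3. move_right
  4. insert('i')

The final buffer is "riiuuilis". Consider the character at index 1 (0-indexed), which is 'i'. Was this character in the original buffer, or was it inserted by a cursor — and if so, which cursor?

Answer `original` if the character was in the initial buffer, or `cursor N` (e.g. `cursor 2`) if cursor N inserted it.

After op 1 (add_cursor(2)): buffer="jerukuyls" (len 9), cursors c1@2 c4@2 c2@5 c3@7, authorship .........
After op 2 (delete): buffer="ruuls" (len 5), cursors c1@0 c4@0 c2@2 c3@3, authorship .....
After op 3 (move_right): buffer="ruuls" (len 5), cursors c1@1 c4@1 c2@3 c3@4, authorship .....
After op 4 (insert('i')): buffer="riiuuilis" (len 9), cursors c1@3 c4@3 c2@6 c3@8, authorship .14..2.3.
Authorship (.=original, N=cursor N): . 1 4 . . 2 . 3 .
Index 1: author = 1

Answer: cursor 1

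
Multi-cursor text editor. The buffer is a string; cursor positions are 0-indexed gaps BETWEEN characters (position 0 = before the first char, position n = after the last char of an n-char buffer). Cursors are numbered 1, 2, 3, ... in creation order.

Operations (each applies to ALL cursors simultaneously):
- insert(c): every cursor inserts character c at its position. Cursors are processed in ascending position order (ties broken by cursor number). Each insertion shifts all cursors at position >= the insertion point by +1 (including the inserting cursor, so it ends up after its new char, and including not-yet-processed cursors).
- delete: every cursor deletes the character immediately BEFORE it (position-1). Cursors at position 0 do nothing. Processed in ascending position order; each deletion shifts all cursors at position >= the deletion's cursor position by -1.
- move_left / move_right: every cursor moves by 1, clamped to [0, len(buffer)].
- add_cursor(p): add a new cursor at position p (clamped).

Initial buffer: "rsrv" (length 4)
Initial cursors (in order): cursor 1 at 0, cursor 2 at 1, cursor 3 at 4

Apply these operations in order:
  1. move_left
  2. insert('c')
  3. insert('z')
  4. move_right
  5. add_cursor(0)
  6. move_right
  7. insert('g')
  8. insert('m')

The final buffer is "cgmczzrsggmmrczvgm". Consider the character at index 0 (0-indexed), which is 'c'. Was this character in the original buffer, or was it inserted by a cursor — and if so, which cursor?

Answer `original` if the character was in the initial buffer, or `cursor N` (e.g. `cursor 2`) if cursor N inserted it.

Answer: cursor 1

Derivation:
After op 1 (move_left): buffer="rsrv" (len 4), cursors c1@0 c2@0 c3@3, authorship ....
After op 2 (insert('c')): buffer="ccrsrcv" (len 7), cursors c1@2 c2@2 c3@6, authorship 12...3.
After op 3 (insert('z')): buffer="cczzrsrczv" (len 10), cursors c1@4 c2@4 c3@9, authorship 1212...33.
After op 4 (move_right): buffer="cczzrsrczv" (len 10), cursors c1@5 c2@5 c3@10, authorship 1212...33.
After op 5 (add_cursor(0)): buffer="cczzrsrczv" (len 10), cursors c4@0 c1@5 c2@5 c3@10, authorship 1212...33.
After op 6 (move_right): buffer="cczzrsrczv" (len 10), cursors c4@1 c1@6 c2@6 c3@10, authorship 1212...33.
After op 7 (insert('g')): buffer="cgczzrsggrczvg" (len 14), cursors c4@2 c1@9 c2@9 c3@14, authorship 14212..12.33.3
After op 8 (insert('m')): buffer="cgmczzrsggmmrczvgm" (len 18), cursors c4@3 c1@12 c2@12 c3@18, authorship 144212..1212.33.33
Authorship (.=original, N=cursor N): 1 4 4 2 1 2 . . 1 2 1 2 . 3 3 . 3 3
Index 0: author = 1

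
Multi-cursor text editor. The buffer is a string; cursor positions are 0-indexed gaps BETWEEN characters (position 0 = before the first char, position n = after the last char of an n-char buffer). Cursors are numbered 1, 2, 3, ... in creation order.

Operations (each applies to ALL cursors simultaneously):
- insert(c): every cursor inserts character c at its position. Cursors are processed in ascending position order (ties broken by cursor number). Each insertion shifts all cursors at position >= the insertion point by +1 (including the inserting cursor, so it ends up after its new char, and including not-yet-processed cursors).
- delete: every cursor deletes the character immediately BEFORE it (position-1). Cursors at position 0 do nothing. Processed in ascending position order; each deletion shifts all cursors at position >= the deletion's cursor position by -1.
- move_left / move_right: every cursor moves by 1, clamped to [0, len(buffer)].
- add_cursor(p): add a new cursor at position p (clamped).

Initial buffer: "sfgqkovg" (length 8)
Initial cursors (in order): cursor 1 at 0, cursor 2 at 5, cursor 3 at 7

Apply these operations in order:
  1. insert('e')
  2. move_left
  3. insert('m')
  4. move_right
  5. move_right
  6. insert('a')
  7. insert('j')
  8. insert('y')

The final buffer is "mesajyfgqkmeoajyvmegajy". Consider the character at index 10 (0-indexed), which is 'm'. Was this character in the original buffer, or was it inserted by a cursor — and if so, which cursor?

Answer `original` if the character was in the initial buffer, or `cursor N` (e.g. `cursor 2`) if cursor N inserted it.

Answer: cursor 2

Derivation:
After op 1 (insert('e')): buffer="esfgqkeoveg" (len 11), cursors c1@1 c2@7 c3@10, authorship 1.....2..3.
After op 2 (move_left): buffer="esfgqkeoveg" (len 11), cursors c1@0 c2@6 c3@9, authorship 1.....2..3.
After op 3 (insert('m')): buffer="mesfgqkmeovmeg" (len 14), cursors c1@1 c2@8 c3@12, authorship 11.....22..33.
After op 4 (move_right): buffer="mesfgqkmeovmeg" (len 14), cursors c1@2 c2@9 c3@13, authorship 11.....22..33.
After op 5 (move_right): buffer="mesfgqkmeovmeg" (len 14), cursors c1@3 c2@10 c3@14, authorship 11.....22..33.
After op 6 (insert('a')): buffer="mesafgqkmeoavmega" (len 17), cursors c1@4 c2@12 c3@17, authorship 11.1....22.2.33.3
After op 7 (insert('j')): buffer="mesajfgqkmeoajvmegaj" (len 20), cursors c1@5 c2@14 c3@20, authorship 11.11....22.22.33.33
After op 8 (insert('y')): buffer="mesajyfgqkmeoajyvmegajy" (len 23), cursors c1@6 c2@16 c3@23, authorship 11.111....22.222.33.333
Authorship (.=original, N=cursor N): 1 1 . 1 1 1 . . . . 2 2 . 2 2 2 . 3 3 . 3 3 3
Index 10: author = 2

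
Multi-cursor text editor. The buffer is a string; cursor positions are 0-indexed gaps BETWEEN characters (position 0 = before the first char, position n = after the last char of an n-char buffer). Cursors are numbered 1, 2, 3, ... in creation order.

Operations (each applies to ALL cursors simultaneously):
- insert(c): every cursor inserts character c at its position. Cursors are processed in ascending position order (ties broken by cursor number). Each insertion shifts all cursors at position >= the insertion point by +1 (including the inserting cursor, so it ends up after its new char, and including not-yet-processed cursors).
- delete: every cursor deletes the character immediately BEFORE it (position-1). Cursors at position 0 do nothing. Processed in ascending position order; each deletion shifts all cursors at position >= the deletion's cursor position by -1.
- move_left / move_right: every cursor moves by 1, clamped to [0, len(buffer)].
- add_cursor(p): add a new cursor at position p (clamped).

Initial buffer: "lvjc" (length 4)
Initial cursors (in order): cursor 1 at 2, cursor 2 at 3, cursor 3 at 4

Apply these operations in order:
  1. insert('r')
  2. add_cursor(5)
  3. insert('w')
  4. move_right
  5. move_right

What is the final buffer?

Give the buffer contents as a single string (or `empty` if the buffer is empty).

After op 1 (insert('r')): buffer="lvrjrcr" (len 7), cursors c1@3 c2@5 c3@7, authorship ..1.2.3
After op 2 (add_cursor(5)): buffer="lvrjrcr" (len 7), cursors c1@3 c2@5 c4@5 c3@7, authorship ..1.2.3
After op 3 (insert('w')): buffer="lvrwjrwwcrw" (len 11), cursors c1@4 c2@8 c4@8 c3@11, authorship ..11.224.33
After op 4 (move_right): buffer="lvrwjrwwcrw" (len 11), cursors c1@5 c2@9 c4@9 c3@11, authorship ..11.224.33
After op 5 (move_right): buffer="lvrwjrwwcrw" (len 11), cursors c1@6 c2@10 c4@10 c3@11, authorship ..11.224.33

Answer: lvrwjrwwcrw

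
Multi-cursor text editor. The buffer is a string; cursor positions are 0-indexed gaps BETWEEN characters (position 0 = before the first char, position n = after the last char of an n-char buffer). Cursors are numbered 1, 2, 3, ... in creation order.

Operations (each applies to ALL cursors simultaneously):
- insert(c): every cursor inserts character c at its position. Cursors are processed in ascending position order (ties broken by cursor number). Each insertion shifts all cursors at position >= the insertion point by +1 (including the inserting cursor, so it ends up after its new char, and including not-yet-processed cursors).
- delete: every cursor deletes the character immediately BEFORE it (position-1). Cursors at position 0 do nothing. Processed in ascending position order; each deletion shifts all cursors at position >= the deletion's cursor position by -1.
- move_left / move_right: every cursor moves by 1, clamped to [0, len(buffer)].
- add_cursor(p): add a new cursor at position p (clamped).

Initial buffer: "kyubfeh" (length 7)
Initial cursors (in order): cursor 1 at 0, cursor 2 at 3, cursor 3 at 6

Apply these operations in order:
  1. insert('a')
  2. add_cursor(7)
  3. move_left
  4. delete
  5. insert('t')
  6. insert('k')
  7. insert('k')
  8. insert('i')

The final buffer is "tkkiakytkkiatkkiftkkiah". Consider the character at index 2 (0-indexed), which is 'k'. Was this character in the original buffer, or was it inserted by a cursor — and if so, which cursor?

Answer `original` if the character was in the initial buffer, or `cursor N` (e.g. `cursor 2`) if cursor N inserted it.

After op 1 (insert('a')): buffer="akyuabfeah" (len 10), cursors c1@1 c2@5 c3@9, authorship 1...2...3.
After op 2 (add_cursor(7)): buffer="akyuabfeah" (len 10), cursors c1@1 c2@5 c4@7 c3@9, authorship 1...2...3.
After op 3 (move_left): buffer="akyuabfeah" (len 10), cursors c1@0 c2@4 c4@6 c3@8, authorship 1...2...3.
After op 4 (delete): buffer="akyafah" (len 7), cursors c1@0 c2@3 c4@4 c3@5, authorship 1..2.3.
After op 5 (insert('t')): buffer="takytatftah" (len 11), cursors c1@1 c2@5 c4@7 c3@9, authorship 11..224.33.
After op 6 (insert('k')): buffer="tkakytkatkftkah" (len 15), cursors c1@2 c2@7 c4@10 c3@13, authorship 111..22244.333.
After op 7 (insert('k')): buffer="tkkakytkkatkkftkkah" (len 19), cursors c1@3 c2@9 c4@13 c3@17, authorship 1111..2222444.3333.
After op 8 (insert('i')): buffer="tkkiakytkkiatkkiftkkiah" (len 23), cursors c1@4 c2@11 c4@16 c3@21, authorship 11111..222224444.33333.
Authorship (.=original, N=cursor N): 1 1 1 1 1 . . 2 2 2 2 2 4 4 4 4 . 3 3 3 3 3 .
Index 2: author = 1

Answer: cursor 1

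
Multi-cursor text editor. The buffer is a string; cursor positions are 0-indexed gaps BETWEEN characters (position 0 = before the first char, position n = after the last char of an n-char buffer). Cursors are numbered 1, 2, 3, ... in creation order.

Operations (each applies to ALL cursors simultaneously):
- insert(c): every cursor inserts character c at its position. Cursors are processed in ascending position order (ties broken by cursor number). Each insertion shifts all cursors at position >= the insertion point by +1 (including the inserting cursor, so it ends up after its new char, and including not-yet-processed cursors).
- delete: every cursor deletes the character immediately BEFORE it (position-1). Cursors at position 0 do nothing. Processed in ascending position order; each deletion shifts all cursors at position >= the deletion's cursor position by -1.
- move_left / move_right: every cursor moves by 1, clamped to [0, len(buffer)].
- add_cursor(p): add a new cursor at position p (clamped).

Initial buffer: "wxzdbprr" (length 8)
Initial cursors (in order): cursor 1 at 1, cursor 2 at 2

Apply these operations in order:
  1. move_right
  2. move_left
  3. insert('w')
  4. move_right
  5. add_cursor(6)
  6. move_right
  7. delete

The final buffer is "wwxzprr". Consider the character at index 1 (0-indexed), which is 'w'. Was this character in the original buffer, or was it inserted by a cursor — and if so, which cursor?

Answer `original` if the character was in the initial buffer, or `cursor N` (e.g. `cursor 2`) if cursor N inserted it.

Answer: cursor 1

Derivation:
After op 1 (move_right): buffer="wxzdbprr" (len 8), cursors c1@2 c2@3, authorship ........
After op 2 (move_left): buffer="wxzdbprr" (len 8), cursors c1@1 c2@2, authorship ........
After op 3 (insert('w')): buffer="wwxwzdbprr" (len 10), cursors c1@2 c2@4, authorship .1.2......
After op 4 (move_right): buffer="wwxwzdbprr" (len 10), cursors c1@3 c2@5, authorship .1.2......
After op 5 (add_cursor(6)): buffer="wwxwzdbprr" (len 10), cursors c1@3 c2@5 c3@6, authorship .1.2......
After op 6 (move_right): buffer="wwxwzdbprr" (len 10), cursors c1@4 c2@6 c3@7, authorship .1.2......
After op 7 (delete): buffer="wwxzprr" (len 7), cursors c1@3 c2@4 c3@4, authorship .1.....
Authorship (.=original, N=cursor N): . 1 . . . . .
Index 1: author = 1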